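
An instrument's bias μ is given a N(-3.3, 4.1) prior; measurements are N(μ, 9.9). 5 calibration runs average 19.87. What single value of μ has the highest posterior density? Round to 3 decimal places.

12.325

Posterior for μ is Normal. Precision-weighted mean: (1/4.1·-3.3 + 5/9.9·19.87) / (1/4.1 + 5/9.9) = 12.325.
A Normal posterior is symmetric, so mode = mean.
This is the posterior mode — the MAP estimate.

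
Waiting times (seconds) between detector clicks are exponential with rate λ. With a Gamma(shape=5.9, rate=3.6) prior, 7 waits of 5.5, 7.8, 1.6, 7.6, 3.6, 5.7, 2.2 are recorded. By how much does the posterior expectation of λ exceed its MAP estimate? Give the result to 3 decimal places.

0.027

Σ times = 34.0. Posterior: Gamma(shape = 5.9+7 = 12.9, rate = 3.6+34.0 = 37.6).
Mode = (α−1)/β = 11.9/37.6 = 0.316.
Mean = α/β = 12.9/37.6 = 0.343.
Difference = 0.343 − 0.316 = 0.027.
The mean is pulled above the mode by the posterior's right skew.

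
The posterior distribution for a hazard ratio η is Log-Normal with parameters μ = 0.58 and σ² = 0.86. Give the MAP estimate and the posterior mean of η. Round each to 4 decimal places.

η_MAP = 0.7558, E[η|data] = 2.7456

Mode = exp(μ − σ²) = exp(-0.28) = 0.7558.
Mean = exp(μ + σ²/2) = exp(1.010) = 2.7456.
The posterior is right-skewed, so the mean exceeds the mode.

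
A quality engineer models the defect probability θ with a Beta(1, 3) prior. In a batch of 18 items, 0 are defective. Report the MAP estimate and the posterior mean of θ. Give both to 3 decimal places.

MAP = 0.000; posterior mean = 0.045

Posterior: Beta(1+0, 3+18) = Beta(1, 21).
Since α = 1 ≤ 1 and β > 1, the Beta density is monotone decreasing on [0,1]; the mode is at 0.
Mean = 1/(1+21) = 0.045.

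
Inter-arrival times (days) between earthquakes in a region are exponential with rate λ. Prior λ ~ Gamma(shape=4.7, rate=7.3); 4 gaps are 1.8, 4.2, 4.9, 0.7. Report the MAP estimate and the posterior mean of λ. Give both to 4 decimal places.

MAP = 0.4074; posterior mean = 0.4603

Σ times = 11.6. Posterior: Gamma(shape = 4.7+4 = 8.7, rate = 7.3+11.6 = 18.9).
Mode = (α−1)/β = 7.7/18.9 = 0.4074.
Mean = α/β = 8.7/18.9 = 0.4603.
The mean is pulled above the mode by the posterior's right skew.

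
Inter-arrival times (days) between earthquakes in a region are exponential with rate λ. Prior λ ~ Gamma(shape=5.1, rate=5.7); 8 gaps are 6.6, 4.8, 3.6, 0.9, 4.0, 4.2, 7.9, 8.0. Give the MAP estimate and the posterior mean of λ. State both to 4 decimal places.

λ_MAP = 0.2648, E[λ|data] = 0.2867

Σ times = 40.0. Posterior: Gamma(shape = 5.1+8 = 13.1, rate = 5.7+40.0 = 45.7).
Mode = (α−1)/β = 12.1/45.7 = 0.2648.
Mean = α/β = 13.1/45.7 = 0.2867.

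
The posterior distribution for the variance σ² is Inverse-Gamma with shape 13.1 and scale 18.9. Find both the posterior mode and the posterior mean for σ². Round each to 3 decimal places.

Mode = β/(α+1) = 18.9/14.1 = 1.340.
Mean = β/(α−1) = 18.9/12.1 = 1.562.

MAP = 1.340, posterior mean = 1.562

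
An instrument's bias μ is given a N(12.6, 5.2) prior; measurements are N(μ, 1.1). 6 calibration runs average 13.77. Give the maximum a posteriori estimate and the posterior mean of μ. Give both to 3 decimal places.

Posterior for μ is Normal. Precision-weighted mean: (1/5.2·12.6 + 6/1.1·13.77) / (1/5.2 + 6/1.1) = 13.730.
A Normal posterior is symmetric, so mode = mean.

MAP = 13.730, posterior mean = 13.730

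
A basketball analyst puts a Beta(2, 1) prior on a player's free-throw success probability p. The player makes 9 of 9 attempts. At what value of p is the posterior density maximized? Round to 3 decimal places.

Posterior: Beta(2+9, 1+0) = Beta(11, 1).
Since β = 1 ≤ 1 and α > 1, the Beta density is monotone increasing on [0,1]; the mode is at 1.
Mean = 11/(11+1) = 0.917.
This is the posterior mode — the MAP estimate.

1.000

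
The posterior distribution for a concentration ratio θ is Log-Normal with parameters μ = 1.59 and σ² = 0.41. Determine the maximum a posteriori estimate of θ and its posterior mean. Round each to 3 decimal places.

Mode = exp(μ − σ²) = exp(1.18) = 3.254.
Mean = exp(μ + σ²/2) = exp(1.795) = 6.019.

MAP: 3.254. Posterior mean: 6.019.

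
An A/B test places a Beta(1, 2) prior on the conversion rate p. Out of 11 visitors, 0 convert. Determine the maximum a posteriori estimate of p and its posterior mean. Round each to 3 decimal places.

Posterior: Beta(1+0, 2+11) = Beta(1, 13).
Since α = 1 ≤ 1 and β > 1, the Beta density is monotone decreasing on [0,1]; the mode is at 0.
Mean = 1/(1+13) = 0.071.

MAP: 0.000. Posterior mean: 0.071.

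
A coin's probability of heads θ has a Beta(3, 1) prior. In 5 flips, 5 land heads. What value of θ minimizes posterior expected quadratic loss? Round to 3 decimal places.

Posterior: Beta(3+5, 1+0) = Beta(8, 1).
Since β = 1 ≤ 1 and α > 1, the Beta density is monotone increasing on [0,1]; the mode is at 1.
Mean = 8/(8+1) = 0.889.
Quadratic loss ⇒ the optimal estimator is the posterior mean.

0.889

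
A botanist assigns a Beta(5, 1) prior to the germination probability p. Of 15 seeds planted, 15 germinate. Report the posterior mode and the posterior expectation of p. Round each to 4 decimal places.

Posterior: Beta(5+15, 1+0) = Beta(20, 1).
Since β = 1 ≤ 1 and α > 1, the Beta density is monotone increasing on [0,1]; the mode is at 1.
Mean = 20/(20+1) = 0.9524.

MAP: 1.0000. Posterior mean: 0.9524.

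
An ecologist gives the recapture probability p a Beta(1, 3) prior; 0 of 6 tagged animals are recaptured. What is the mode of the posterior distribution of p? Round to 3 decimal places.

0.000

Posterior: Beta(1+0, 3+6) = Beta(1, 9).
Since α = 1 ≤ 1 and β > 1, the Beta density is monotone decreasing on [0,1]; the mode is at 0.
Mean = 1/(1+9) = 0.100.
This is the posterior mode — the MAP estimate.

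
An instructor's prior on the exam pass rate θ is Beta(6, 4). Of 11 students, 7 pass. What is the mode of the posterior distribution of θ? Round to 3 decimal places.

Posterior: Beta(6+7, 4+4) = Beta(13, 8).
Mode = (13−1)/(13+8−2) = 12/19 = 0.632.
Mean = 13/(13+8) = 13/21 = 0.619.
This is the posterior mode — the MAP estimate.

0.632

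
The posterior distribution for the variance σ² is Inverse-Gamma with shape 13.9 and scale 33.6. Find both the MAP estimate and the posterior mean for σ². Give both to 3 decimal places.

MAP = 2.255; posterior mean = 2.605

Mode = β/(α+1) = 33.6/14.9 = 2.255.
Mean = β/(α−1) = 33.6/12.9 = 2.605.
Mean > mode: the posterior has a right tail.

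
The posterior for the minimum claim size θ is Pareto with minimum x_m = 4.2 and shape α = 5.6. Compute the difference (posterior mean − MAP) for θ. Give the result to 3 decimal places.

The Pareto density is strictly decreasing on [x_m, ∞), so the mode is x_m = 4.200.
Mean = α·x_m/(α−1) = 5.6·4.2/4.6 = 5.113.
Difference = 5.113 − 4.200 = 0.913.

0.913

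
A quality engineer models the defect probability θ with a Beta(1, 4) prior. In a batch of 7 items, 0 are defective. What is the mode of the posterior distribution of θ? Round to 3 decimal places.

Posterior: Beta(1+0, 4+7) = Beta(1, 11).
Since α = 1 ≤ 1 and β > 1, the Beta density is monotone decreasing on [0,1]; the mode is at 0.
Mean = 1/(1+11) = 0.083.
This is the posterior mode — the MAP estimate.

0.000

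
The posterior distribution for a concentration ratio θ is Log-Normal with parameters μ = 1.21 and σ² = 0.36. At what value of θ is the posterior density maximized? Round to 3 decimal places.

2.340

Mode = exp(μ − σ²) = exp(0.85) = 2.340.
Mean = exp(μ + σ²/2) = exp(1.390) = 4.015.
This is the posterior mode — the MAP estimate.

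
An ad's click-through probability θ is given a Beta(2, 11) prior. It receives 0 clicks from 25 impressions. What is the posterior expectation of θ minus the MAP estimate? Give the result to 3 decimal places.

0.025

Posterior: Beta(2+0, 11+25) = Beta(2, 36).
Mode = (2−1)/(2+36−2) = 1/36 = 0.028.
Mean = 2/(2+36) = 2/38 = 0.053.
Difference = 0.053 − 0.028 = 0.025.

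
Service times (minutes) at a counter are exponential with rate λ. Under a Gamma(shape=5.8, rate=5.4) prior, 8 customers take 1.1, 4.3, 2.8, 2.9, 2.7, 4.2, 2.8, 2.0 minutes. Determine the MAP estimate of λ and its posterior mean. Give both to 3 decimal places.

Σ times = 22.8. Posterior: Gamma(shape = 5.8+8 = 13.8, rate = 5.4+22.8 = 28.2).
Mode = (α−1)/β = 12.8/28.2 = 0.454.
Mean = α/β = 13.8/28.2 = 0.489.

MAP: 0.454. Posterior mean: 0.489.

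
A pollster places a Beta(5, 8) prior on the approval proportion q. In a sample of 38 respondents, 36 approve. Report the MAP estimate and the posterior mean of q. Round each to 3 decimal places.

MAP estimate = 0.816, posterior mean = 0.804

Posterior: Beta(5+36, 8+2) = Beta(41, 10).
Mode = (41−1)/(41+10−2) = 40/49 = 0.816.
Mean = 41/(41+10) = 41/51 = 0.804.
The mean is pulled below the mode by the posterior's left skew.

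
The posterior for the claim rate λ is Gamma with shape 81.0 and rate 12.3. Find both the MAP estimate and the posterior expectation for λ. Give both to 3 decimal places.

MAP = 6.504, posterior mean = 6.585

Mode = (α−1)/β = 80.0/12.3 = 6.504.
Mean = α/β = 81.0/12.3 = 6.585.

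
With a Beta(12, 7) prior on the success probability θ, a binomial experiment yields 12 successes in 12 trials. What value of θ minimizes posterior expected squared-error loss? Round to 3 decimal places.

Posterior: Beta(12+12, 7+0) = Beta(24, 7).
Mode = (24−1)/(24+7−2) = 23/29 = 0.793.
Mean = 24/(24+7) = 24/31 = 0.774.
Squared-error loss ⇒ the optimal estimator is the posterior mean.

0.774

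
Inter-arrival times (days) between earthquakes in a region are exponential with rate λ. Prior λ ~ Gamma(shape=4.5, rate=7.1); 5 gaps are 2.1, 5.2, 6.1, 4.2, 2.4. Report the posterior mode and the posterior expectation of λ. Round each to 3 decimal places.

MAP = 0.314, posterior mean = 0.351

Σ times = 20.0. Posterior: Gamma(shape = 4.5+5 = 9.5, rate = 7.1+20.0 = 27.1).
Mode = (α−1)/β = 8.5/27.1 = 0.314.
Mean = α/β = 9.5/27.1 = 0.351.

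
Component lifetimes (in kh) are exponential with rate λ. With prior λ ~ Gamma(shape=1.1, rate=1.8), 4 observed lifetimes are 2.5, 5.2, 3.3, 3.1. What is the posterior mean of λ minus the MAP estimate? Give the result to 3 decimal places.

0.063

Σ times = 14.1. Posterior: Gamma(shape = 1.1+4 = 5.1, rate = 1.8+14.1 = 15.9).
Mode = (α−1)/β = 4.1/15.9 = 0.258.
Mean = α/β = 5.1/15.9 = 0.321.
Difference = 0.321 − 0.258 = 0.063.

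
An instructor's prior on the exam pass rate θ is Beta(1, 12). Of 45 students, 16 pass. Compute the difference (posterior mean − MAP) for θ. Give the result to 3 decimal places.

Posterior: Beta(1+16, 12+29) = Beta(17, 41).
Mode = (17−1)/(17+41−2) = 16/56 = 0.286.
Mean = 17/(17+41) = 17/58 = 0.293.
Difference = 0.293 − 0.286 = 0.007.

0.007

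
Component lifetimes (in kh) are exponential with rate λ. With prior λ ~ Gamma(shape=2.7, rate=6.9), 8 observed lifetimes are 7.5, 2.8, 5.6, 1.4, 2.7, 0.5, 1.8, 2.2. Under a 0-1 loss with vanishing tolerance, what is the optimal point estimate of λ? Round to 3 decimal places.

0.309

Σ times = 24.5. Posterior: Gamma(shape = 2.7+8 = 10.7, rate = 6.9+24.5 = 31.4).
Mode = (α−1)/β = 9.7/31.4 = 0.309.
Mean = α/β = 10.7/31.4 = 0.341.
This is the posterior mode — the MAP estimate.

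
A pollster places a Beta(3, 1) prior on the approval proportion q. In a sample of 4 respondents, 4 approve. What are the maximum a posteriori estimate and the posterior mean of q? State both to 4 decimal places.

Posterior: Beta(3+4, 1+0) = Beta(7, 1).
Since β = 1 ≤ 1 and α > 1, the Beta density is monotone increasing on [0,1]; the mode is at 1.
Mean = 7/(7+1) = 0.8750.
The mean is pulled below the mode by the posterior's left skew.

MAP = 1.0000; posterior mean = 0.8750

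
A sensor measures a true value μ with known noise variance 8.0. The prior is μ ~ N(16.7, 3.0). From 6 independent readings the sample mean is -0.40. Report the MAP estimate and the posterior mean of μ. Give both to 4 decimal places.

Posterior for μ is Normal. Precision-weighted mean: (1/3.0·16.7 + 6/8.0·-0.40) / (1/3.0 + 6/8.0) = 4.8615.
A Normal posterior is symmetric, so mode = mean.

μ_MAP = 4.8615, E[μ|data] = 4.8615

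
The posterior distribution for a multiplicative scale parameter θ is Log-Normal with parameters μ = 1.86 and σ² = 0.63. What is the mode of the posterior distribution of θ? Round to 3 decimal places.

Mode = exp(μ − σ²) = exp(1.23) = 3.421.
Mean = exp(μ + σ²/2) = exp(2.175) = 8.802.
This is the posterior mode — the MAP estimate.

3.421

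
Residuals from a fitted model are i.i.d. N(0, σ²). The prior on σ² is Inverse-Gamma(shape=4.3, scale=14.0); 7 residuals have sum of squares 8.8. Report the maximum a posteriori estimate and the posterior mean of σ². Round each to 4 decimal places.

Posterior: Inverse-Gamma(shape = 4.3+7/2 = 7.8, scale = 14.0+8.8/2 = 18.4).
Mode = β/(α+1) = 18.4/8.8 = 2.0909.
Mean = β/(α−1) = 18.4/6.8 = 2.7059.

σ²_MAP = 2.0909, E[σ²|data] = 2.7059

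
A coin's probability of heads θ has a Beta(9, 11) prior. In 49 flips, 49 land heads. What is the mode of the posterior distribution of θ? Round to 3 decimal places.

0.851

Posterior: Beta(9+49, 11+0) = Beta(58, 11).
Mode = (58−1)/(58+11−2) = 57/67 = 0.851.
Mean = 58/(58+11) = 58/69 = 0.841.
This is the posterior mode — the MAP estimate.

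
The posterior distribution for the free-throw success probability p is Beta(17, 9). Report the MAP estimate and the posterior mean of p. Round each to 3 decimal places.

Mode = (17−1)/(17+9−2) = 16/24 = 0.667.
Mean = 17/(17+9) = 17/26 = 0.654.

MAP estimate = 0.667, posterior mean = 0.654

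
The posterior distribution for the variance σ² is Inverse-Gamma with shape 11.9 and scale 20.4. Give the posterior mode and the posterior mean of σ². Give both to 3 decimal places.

Mode = β/(α+1) = 20.4/12.9 = 1.581.
Mean = β/(α−1) = 20.4/10.9 = 1.872.
The mean is pulled above the mode by the posterior's right skew.

MAP: 1.581. Posterior mean: 1.872.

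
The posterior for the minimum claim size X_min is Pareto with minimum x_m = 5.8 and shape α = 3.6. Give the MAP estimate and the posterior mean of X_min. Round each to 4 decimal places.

The Pareto density is strictly decreasing on [x_m, ∞), so the mode is x_m = 5.8000.
Mean = α·x_m/(α−1) = 3.6·5.8/2.6 = 8.0308.
Right-skewed posterior ⇒ mode < mean.

MAP = 5.8000; posterior mean = 8.0308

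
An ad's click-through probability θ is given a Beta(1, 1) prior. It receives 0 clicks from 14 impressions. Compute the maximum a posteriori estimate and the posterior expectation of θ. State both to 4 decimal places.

MAP: 0.0000. Posterior mean: 0.0625.

Posterior: Beta(1+0, 1+14) = Beta(1, 15).
Since α = 1 ≤ 1 and β > 1, the Beta density is monotone decreasing on [0,1]; the mode is at 0.
Mean = 1/(1+15) = 0.0625.
The mean is pulled above the mode by the posterior's right skew.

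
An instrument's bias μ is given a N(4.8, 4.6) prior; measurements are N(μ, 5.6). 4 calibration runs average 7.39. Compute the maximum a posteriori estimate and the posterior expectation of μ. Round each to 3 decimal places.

MAP: 6.786. Posterior mean: 6.786.

Posterior for μ is Normal. Precision-weighted mean: (1/4.6·4.8 + 4/5.6·7.39) / (1/4.6 + 4/5.6) = 6.786.
A Normal posterior is symmetric, so mode = mean.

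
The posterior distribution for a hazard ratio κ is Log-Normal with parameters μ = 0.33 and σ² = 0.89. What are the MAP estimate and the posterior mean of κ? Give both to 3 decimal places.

Mode = exp(μ − σ²) = exp(-0.56) = 0.571.
Mean = exp(μ + σ²/2) = exp(0.775) = 2.171.

MAP: 0.571. Posterior mean: 2.171.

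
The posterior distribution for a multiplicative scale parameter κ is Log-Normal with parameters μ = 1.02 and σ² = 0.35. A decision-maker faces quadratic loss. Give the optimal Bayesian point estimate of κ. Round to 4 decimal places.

Mode = exp(μ − σ²) = exp(0.67) = 1.9542.
Mean = exp(μ + σ²/2) = exp(1.195) = 3.3036.
Quadratic loss ⇒ the optimal estimator is the posterior mean.

3.3036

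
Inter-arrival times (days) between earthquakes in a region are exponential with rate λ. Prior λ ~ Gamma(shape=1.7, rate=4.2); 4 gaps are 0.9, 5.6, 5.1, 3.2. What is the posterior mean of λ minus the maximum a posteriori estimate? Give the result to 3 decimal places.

Σ times = 14.8. Posterior: Gamma(shape = 1.7+4 = 5.7, rate = 4.2+14.8 = 19.0).
Mode = (α−1)/β = 4.7/19.0 = 0.247.
Mean = α/β = 5.7/19.0 = 0.300.
Difference = 0.300 − 0.247 = 0.053.

0.053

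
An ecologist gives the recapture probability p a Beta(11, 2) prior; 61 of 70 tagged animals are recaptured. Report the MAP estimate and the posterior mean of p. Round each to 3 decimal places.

MAP = 0.877, posterior mean = 0.867

Posterior: Beta(11+61, 2+9) = Beta(72, 11).
Mode = (72−1)/(72+11−2) = 71/81 = 0.877.
Mean = 72/(72+11) = 72/83 = 0.867.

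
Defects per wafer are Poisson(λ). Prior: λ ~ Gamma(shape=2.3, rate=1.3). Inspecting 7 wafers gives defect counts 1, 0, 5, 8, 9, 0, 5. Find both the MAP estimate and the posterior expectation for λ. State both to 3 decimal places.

MAP = 3.530; posterior mean = 3.651

Σ counts = 28. Posterior: Gamma(shape = 2.3+28 = 30.3, rate = 1.3+7 = 8.3).
Mode = (α−1)/β = 29.3/8.3 = 3.530.
Mean = α/β = 30.3/8.3 = 3.651.
The mean is pulled above the mode by the posterior's right skew.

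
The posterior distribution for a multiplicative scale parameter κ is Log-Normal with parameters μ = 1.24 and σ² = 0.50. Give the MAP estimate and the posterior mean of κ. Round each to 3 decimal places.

MAP: 2.096. Posterior mean: 4.437.

Mode = exp(μ − σ²) = exp(0.74) = 2.096.
Mean = exp(μ + σ²/2) = exp(1.490) = 4.437.
The mean is pulled above the mode by the posterior's right skew.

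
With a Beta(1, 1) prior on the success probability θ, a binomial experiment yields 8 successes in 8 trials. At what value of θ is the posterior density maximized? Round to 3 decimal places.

1.000

Posterior: Beta(1+8, 1+0) = Beta(9, 1).
Since β = 1 ≤ 1 and α > 1, the Beta density is monotone increasing on [0,1]; the mode is at 1.
Mean = 9/(9+1) = 0.900.
This is the posterior mode — the MAP estimate.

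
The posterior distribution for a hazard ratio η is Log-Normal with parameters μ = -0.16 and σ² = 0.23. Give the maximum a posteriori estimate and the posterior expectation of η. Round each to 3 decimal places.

maximum a posteriori estimate = 0.677, posterior expectation = 0.956

Mode = exp(μ − σ²) = exp(-0.39) = 0.677.
Mean = exp(μ + σ²/2) = exp(-0.045) = 0.956.
Right-skewed posterior ⇒ mode < mean.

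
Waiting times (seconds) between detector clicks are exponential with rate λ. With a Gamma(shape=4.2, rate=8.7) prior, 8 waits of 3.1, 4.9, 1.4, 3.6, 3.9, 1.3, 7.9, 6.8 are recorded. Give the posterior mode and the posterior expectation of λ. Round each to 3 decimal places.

Σ times = 32.9. Posterior: Gamma(shape = 4.2+8 = 12.2, rate = 8.7+32.9 = 41.6).
Mode = (α−1)/β = 11.2/41.6 = 0.269.
Mean = α/β = 12.2/41.6 = 0.293.

MAP: 0.269. Posterior mean: 0.293.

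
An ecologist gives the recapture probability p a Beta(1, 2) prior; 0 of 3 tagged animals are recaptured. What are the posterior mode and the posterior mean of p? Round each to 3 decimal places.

MAP: 0.000. Posterior mean: 0.167.

Posterior: Beta(1+0, 2+3) = Beta(1, 5).
Since α = 1 ≤ 1 and β > 1, the Beta density is monotone decreasing on [0,1]; the mode is at 0.
Mean = 1/(1+5) = 0.167.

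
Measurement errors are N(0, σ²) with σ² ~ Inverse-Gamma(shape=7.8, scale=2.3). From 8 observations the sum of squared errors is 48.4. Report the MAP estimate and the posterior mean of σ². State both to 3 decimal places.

Posterior: Inverse-Gamma(shape = 7.8+8/2 = 11.8, scale = 2.3+48.4/2 = 26.5).
Mode = β/(α+1) = 26.5/12.8 = 2.070.
Mean = β/(α−1) = 26.5/10.8 = 2.454.

MAP = 2.070; posterior mean = 2.454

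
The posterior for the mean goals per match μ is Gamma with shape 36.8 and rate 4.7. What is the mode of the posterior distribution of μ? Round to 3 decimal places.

7.617

Mode = (α−1)/β = 35.8/4.7 = 7.617.
Mean = α/β = 36.8/4.7 = 7.830.
This is the posterior mode — the MAP estimate.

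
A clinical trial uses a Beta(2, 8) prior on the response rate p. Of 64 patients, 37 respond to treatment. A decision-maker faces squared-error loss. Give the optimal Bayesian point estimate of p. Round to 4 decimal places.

Posterior: Beta(2+37, 8+27) = Beta(39, 35).
Mode = (39−1)/(39+35−2) = 38/72 = 0.5278.
Mean = 39/(39+35) = 39/74 = 0.5270.
Squared-error loss ⇒ the optimal estimator is the posterior mean.

0.5270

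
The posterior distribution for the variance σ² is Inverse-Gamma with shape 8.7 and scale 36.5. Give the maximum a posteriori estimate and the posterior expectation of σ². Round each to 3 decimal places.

MAP: 3.763. Posterior mean: 4.740.

Mode = β/(α+1) = 36.5/9.7 = 3.763.
Mean = β/(α−1) = 36.5/7.7 = 4.740.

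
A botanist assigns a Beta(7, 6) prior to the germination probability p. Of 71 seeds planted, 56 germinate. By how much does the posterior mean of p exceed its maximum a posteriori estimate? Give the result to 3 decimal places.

Posterior: Beta(7+56, 6+15) = Beta(63, 21).
Mode = (63−1)/(63+21−2) = 62/82 = 0.756.
Mean = 63/(63+21) = 63/84 = 0.750.
Difference = 0.750 − 0.756 = -0.006.

-0.006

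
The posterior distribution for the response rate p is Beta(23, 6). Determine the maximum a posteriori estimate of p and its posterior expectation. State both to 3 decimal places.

Mode = (23−1)/(23+6−2) = 22/27 = 0.815.
Mean = 23/(23+6) = 23/29 = 0.793.
Mode > mean: the posterior has a left tail.

MAP: 0.815. Posterior mean: 0.793.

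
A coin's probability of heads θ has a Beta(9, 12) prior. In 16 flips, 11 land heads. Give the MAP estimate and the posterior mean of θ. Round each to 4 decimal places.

Posterior: Beta(9+11, 12+5) = Beta(20, 17).
Mode = (20−1)/(20+17−2) = 19/35 = 0.5429.
Mean = 20/(20+17) = 20/37 = 0.5405.

MAP: 0.5429. Posterior mean: 0.5405.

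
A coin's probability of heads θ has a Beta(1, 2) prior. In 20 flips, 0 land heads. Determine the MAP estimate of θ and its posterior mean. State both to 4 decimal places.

θ_MAP = 0.0000, E[θ|data] = 0.0435

Posterior: Beta(1+0, 2+20) = Beta(1, 22).
Since α = 1 ≤ 1 and β > 1, the Beta density is monotone decreasing on [0,1]; the mode is at 0.
Mean = 1/(1+22) = 0.0435.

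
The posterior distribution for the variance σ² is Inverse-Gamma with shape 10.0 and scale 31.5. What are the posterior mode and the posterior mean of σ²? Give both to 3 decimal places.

Mode = β/(α+1) = 31.5/11.0 = 2.864.
Mean = β/(α−1) = 31.5/9.0 = 3.500.

MAP: 2.864. Posterior mean: 3.500.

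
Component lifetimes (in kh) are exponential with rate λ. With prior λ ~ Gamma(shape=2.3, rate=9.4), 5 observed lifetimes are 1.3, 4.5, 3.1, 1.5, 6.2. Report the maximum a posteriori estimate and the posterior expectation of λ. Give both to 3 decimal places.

λ_MAP = 0.242, E[λ|data] = 0.281

Σ times = 16.6. Posterior: Gamma(shape = 2.3+5 = 7.3, rate = 9.4+16.6 = 26.0).
Mode = (α−1)/β = 6.3/26.0 = 0.242.
Mean = α/β = 7.3/26.0 = 0.281.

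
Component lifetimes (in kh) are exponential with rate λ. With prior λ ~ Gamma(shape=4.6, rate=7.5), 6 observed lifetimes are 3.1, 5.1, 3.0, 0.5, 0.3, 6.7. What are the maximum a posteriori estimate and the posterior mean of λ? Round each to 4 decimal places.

MAP: 0.3664. Posterior mean: 0.4046.

Σ times = 18.7. Posterior: Gamma(shape = 4.6+6 = 10.6, rate = 7.5+18.7 = 26.2).
Mode = (α−1)/β = 9.6/26.2 = 0.3664.
Mean = α/β = 10.6/26.2 = 0.4046.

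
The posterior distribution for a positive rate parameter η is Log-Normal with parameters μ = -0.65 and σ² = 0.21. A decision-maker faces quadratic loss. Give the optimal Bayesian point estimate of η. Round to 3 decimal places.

0.580

Mode = exp(μ − σ²) = exp(-0.86) = 0.423.
Mean = exp(μ + σ²/2) = exp(-0.545) = 0.580.
Quadratic loss ⇒ the optimal estimator is the posterior mean.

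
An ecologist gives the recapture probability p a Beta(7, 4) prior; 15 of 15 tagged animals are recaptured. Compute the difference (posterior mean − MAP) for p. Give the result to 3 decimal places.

-0.029

Posterior: Beta(7+15, 4+0) = Beta(22, 4).
Mode = (22−1)/(22+4−2) = 21/24 = 0.875.
Mean = 22/(22+4) = 22/26 = 0.846.
Difference = 0.846 − 0.875 = -0.029.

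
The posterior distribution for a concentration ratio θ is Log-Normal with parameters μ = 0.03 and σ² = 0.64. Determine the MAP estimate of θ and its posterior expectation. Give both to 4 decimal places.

MAP = 0.5434; posterior mean = 1.4191

Mode = exp(μ − σ²) = exp(-0.61) = 0.5434.
Mean = exp(μ + σ²/2) = exp(0.350) = 1.4191.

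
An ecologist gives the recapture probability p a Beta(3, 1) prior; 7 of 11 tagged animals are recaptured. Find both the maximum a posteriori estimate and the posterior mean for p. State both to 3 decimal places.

Posterior: Beta(3+7, 1+4) = Beta(10, 5).
Mode = (10−1)/(10+5−2) = 9/13 = 0.692.
Mean = 10/(10+5) = 10/15 = 0.667.
Mode > mean: the posterior has a left tail.

MAP = 0.692, posterior mean = 0.667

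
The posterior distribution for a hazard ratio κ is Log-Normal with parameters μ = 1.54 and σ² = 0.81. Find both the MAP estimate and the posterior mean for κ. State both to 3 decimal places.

Mode = exp(μ − σ²) = exp(0.73) = 2.075.
Mean = exp(μ + σ²/2) = exp(1.945) = 6.994.

MAP = 2.075, posterior mean = 6.994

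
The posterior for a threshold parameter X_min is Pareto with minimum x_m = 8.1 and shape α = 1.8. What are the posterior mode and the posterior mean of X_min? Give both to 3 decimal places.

posterior mode = 8.100, posterior mean = 18.225

The Pareto density is strictly decreasing on [x_m, ∞), so the mode is x_m = 8.100.
Mean = α·x_m/(α−1) = 1.8·8.1/0.8 = 18.225.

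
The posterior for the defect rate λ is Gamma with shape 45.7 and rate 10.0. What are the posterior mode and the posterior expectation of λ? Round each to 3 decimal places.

MAP = 4.470, posterior mean = 4.570

Mode = (α−1)/β = 44.7/10.0 = 4.470.
Mean = α/β = 45.7/10.0 = 4.570.
Mean > mode: the posterior has a right tail.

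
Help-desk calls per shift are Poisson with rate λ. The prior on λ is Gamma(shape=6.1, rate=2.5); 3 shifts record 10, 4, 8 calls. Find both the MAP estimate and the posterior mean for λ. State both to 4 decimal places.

MAP: 4.9273. Posterior mean: 5.1091.

Σ counts = 22. Posterior: Gamma(shape = 6.1+22 = 28.1, rate = 2.5+3 = 5.5).
Mode = (α−1)/β = 27.1/5.5 = 4.9273.
Mean = α/β = 28.1/5.5 = 5.1091.
The posterior is right-skewed, so the mean exceeds the mode.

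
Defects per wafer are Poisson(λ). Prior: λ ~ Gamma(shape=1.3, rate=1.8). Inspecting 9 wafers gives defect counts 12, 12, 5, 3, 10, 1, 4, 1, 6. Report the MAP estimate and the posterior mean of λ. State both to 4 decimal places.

MAP estimate = 5.0278, posterior mean = 5.1204

Σ counts = 54. Posterior: Gamma(shape = 1.3+54 = 55.3, rate = 1.8+9 = 10.8).
Mode = (α−1)/β = 54.3/10.8 = 5.0278.
Mean = α/β = 55.3/10.8 = 5.1204.
The mean is pulled above the mode by the posterior's right skew.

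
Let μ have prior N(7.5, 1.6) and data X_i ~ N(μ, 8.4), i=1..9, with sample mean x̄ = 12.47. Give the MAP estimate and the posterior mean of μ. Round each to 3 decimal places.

Posterior for μ is Normal. Precision-weighted mean: (1/1.6·7.5 + 9/8.4·12.47) / (1/1.6 + 9/8.4) = 10.639.
A Normal posterior is symmetric, so mode = mean.

MAP estimate = 10.639, posterior mean = 10.639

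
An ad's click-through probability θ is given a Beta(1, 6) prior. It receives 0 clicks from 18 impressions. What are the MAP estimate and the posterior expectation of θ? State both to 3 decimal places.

MAP estimate = 0.000, posterior expectation = 0.040

Posterior: Beta(1+0, 6+18) = Beta(1, 24).
Since α = 1 ≤ 1 and β > 1, the Beta density is monotone decreasing on [0,1]; the mode is at 0.
Mean = 1/(1+24) = 0.040.
Mean > mode: the posterior has a right tail.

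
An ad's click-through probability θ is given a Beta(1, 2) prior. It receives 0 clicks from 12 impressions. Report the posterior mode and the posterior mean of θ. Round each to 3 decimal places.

MAP: 0.000. Posterior mean: 0.067.

Posterior: Beta(1+0, 2+12) = Beta(1, 14).
Since α = 1 ≤ 1 and β > 1, the Beta density is monotone decreasing on [0,1]; the mode is at 0.
Mean = 1/(1+14) = 0.067.
The posterior is right-skewed, so the mean exceeds the mode.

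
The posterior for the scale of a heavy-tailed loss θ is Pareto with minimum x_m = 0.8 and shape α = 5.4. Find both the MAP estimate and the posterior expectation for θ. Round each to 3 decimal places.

θ_MAP = 0.800, E[θ|data] = 0.982

The Pareto density is strictly decreasing on [x_m, ∞), so the mode is x_m = 0.800.
Mean = α·x_m/(α−1) = 5.4·0.8/4.4 = 0.982.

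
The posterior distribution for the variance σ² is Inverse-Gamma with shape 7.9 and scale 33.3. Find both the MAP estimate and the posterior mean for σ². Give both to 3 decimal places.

MAP = 3.742; posterior mean = 4.826

Mode = β/(α+1) = 33.3/8.9 = 3.742.
Mean = β/(α−1) = 33.3/6.9 = 4.826.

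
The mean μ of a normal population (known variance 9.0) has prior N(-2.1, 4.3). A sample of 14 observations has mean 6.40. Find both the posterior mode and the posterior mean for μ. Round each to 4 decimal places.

MAP = 5.2945; posterior mean = 5.2945

Posterior for μ is Normal. Precision-weighted mean: (1/4.3·-2.1 + 14/9.0·6.40) / (1/4.3 + 14/9.0) = 5.2945.
A Normal posterior is symmetric, so mode = mean.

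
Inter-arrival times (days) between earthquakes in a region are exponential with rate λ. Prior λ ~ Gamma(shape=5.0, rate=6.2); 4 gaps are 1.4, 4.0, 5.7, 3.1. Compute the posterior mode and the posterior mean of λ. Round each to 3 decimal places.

Σ times = 14.2. Posterior: Gamma(shape = 5.0+4 = 9.0, rate = 6.2+14.2 = 20.4).
Mode = (α−1)/β = 8.0/20.4 = 0.392.
Mean = α/β = 9.0/20.4 = 0.441.
Right-skewed posterior ⇒ mode < mean.

MAP = 0.392; posterior mean = 0.441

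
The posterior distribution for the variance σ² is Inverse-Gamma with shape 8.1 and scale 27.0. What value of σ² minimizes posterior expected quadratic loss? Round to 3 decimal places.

3.803

Mode = β/(α+1) = 27.0/9.1 = 2.967.
Mean = β/(α−1) = 27.0/7.1 = 3.803.
Quadratic loss ⇒ the optimal estimator is the posterior mean.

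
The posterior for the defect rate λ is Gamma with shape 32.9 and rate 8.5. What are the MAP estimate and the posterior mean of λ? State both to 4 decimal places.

Mode = (α−1)/β = 31.9/8.5 = 3.7529.
Mean = α/β = 32.9/8.5 = 3.8706.

MAP estimate = 3.7529, posterior mean = 3.8706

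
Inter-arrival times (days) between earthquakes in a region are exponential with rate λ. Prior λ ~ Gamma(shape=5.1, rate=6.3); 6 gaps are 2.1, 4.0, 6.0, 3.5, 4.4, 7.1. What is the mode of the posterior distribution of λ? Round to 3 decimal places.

0.302

Σ times = 27.1. Posterior: Gamma(shape = 5.1+6 = 11.1, rate = 6.3+27.1 = 33.4).
Mode = (α−1)/β = 10.1/33.4 = 0.302.
Mean = α/β = 11.1/33.4 = 0.332.
This is the posterior mode — the MAP estimate.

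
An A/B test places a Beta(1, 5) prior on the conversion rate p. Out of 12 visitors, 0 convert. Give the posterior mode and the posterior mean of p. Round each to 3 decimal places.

Posterior: Beta(1+0, 5+12) = Beta(1, 17).
Since α = 1 ≤ 1 and β > 1, the Beta density is monotone decreasing on [0,1]; the mode is at 0.
Mean = 1/(1+17) = 0.056.
The mean is pulled above the mode by the posterior's right skew.

MAP = 0.000; posterior mean = 0.056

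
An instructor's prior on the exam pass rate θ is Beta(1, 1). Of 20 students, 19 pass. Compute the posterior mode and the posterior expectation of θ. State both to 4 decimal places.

MAP = 0.9500; posterior mean = 0.9091

Posterior: Beta(1+19, 1+1) = Beta(20, 2).
Mode = (20−1)/(20+2−2) = 19/20 = 0.9500.
With a flat prior the MAP equals the MLE, 19/20.
Mean = 20/(20+2) = 20/22 = 0.9091.
The posterior is left-skewed, so the mode exceeds the mean.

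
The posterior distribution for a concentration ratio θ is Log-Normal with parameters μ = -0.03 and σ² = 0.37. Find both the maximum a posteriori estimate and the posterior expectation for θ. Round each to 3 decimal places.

θ_MAP = 0.670, E[θ|data] = 1.168

Mode = exp(μ − σ²) = exp(-0.40) = 0.670.
Mean = exp(μ + σ²/2) = exp(0.155) = 1.168.
The mean is pulled above the mode by the posterior's right skew.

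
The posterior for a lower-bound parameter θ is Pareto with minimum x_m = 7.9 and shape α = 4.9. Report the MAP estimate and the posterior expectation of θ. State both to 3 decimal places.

The Pareto density is strictly decreasing on [x_m, ∞), so the mode is x_m = 7.900.
Mean = α·x_m/(α−1) = 4.9·7.9/3.9 = 9.926.
Mean > mode: the posterior has a right tail.

MAP estimate = 7.900, posterior expectation = 9.926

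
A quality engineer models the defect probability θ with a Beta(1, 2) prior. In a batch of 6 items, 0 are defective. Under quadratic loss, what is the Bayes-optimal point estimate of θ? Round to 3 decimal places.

0.111

Posterior: Beta(1+0, 2+6) = Beta(1, 8).
Since α = 1 ≤ 1 and β > 1, the Beta density is monotone decreasing on [0,1]; the mode is at 0.
Mean = 1/(1+8) = 0.111.
Quadratic loss ⇒ the optimal estimator is the posterior mean.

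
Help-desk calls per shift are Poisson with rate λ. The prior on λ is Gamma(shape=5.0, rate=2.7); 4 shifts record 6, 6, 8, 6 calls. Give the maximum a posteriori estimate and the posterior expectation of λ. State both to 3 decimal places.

MAP = 4.478; posterior mean = 4.627

Σ counts = 26. Posterior: Gamma(shape = 5.0+26 = 31.0, rate = 2.7+4 = 6.7).
Mode = (α−1)/β = 30.0/6.7 = 4.478.
Mean = α/β = 31.0/6.7 = 4.627.
Right-skewed posterior ⇒ mode < mean.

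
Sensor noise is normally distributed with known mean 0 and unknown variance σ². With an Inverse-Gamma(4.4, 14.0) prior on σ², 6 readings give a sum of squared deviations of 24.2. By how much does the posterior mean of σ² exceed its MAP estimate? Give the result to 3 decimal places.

0.971

Posterior: Inverse-Gamma(shape = 4.4+6/2 = 7.4, scale = 14.0+24.2/2 = 26.1).
Mode = β/(α+1) = 26.1/8.4 = 3.107.
Mean = β/(α−1) = 26.1/6.4 = 4.078.
Difference = 4.078 − 3.107 = 0.971.
The posterior is right-skewed, so the mean exceeds the mode.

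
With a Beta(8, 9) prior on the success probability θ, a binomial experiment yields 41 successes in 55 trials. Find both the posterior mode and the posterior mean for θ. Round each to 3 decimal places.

posterior mode = 0.686, posterior mean = 0.681

Posterior: Beta(8+41, 9+14) = Beta(49, 23).
Mode = (49−1)/(49+23−2) = 48/70 = 0.686.
Mean = 49/(49+23) = 49/72 = 0.681.
The mean is pulled below the mode by the posterior's left skew.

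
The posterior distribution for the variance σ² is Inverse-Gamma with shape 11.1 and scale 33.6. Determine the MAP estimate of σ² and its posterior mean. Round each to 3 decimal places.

MAP = 2.777; posterior mean = 3.327

Mode = β/(α+1) = 33.6/12.1 = 2.777.
Mean = β/(α−1) = 33.6/10.1 = 3.327.
Right-skewed posterior ⇒ mode < mean.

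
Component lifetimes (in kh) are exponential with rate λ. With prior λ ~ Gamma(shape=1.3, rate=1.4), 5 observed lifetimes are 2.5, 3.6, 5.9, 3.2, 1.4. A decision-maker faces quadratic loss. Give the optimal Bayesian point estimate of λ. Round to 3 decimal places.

0.350

Σ times = 16.6. Posterior: Gamma(shape = 1.3+5 = 6.3, rate = 1.4+16.6 = 18.0).
Mode = (α−1)/β = 5.3/18.0 = 0.294.
Mean = α/β = 6.3/18.0 = 0.350.
Quadratic loss ⇒ the optimal estimator is the posterior mean.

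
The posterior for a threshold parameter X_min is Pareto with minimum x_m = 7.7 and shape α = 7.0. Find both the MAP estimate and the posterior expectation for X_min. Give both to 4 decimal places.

The Pareto density is strictly decreasing on [x_m, ∞), so the mode is x_m = 7.7000.
Mean = α·x_m/(α−1) = 7.0·7.7/6.0 = 8.9833.

MAP = 7.7000, posterior mean = 8.9833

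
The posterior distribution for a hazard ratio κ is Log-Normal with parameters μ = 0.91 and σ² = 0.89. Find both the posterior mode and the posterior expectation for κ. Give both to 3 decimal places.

κ_MAP = 1.020, E[κ|data] = 3.877

Mode = exp(μ − σ²) = exp(0.02) = 1.020.
Mean = exp(μ + σ²/2) = exp(1.355) = 3.877.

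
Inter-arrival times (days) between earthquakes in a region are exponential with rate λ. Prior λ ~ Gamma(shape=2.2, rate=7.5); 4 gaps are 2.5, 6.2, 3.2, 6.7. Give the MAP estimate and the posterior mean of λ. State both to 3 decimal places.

MAP estimate = 0.199, posterior mean = 0.238

Σ times = 18.6. Posterior: Gamma(shape = 2.2+4 = 6.2, rate = 7.5+18.6 = 26.1).
Mode = (α−1)/β = 5.2/26.1 = 0.199.
Mean = α/β = 6.2/26.1 = 0.238.
The posterior is right-skewed, so the mean exceeds the mode.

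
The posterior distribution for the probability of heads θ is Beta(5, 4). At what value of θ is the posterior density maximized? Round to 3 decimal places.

0.571

Mode = (5−1)/(5+4−2) = 4/7 = 0.571.
Mean = 5/(5+4) = 5/9 = 0.556.
This is the posterior mode — the MAP estimate.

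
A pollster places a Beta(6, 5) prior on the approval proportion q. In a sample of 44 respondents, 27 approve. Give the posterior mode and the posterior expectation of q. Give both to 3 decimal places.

Posterior: Beta(6+27, 5+17) = Beta(33, 22).
Mode = (33−1)/(33+22−2) = 32/53 = 0.604.
Mean = 33/(33+22) = 33/55 = 0.600.
Left-skewed posterior ⇒ mean < mode.

MAP: 0.604. Posterior mean: 0.600.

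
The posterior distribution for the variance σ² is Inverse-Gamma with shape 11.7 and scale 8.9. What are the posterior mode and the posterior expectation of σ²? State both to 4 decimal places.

MAP = 0.7008, posterior mean = 0.8318

Mode = β/(α+1) = 8.9/12.7 = 0.7008.
Mean = β/(α−1) = 8.9/10.7 = 0.8318.
The mean is pulled above the mode by the posterior's right skew.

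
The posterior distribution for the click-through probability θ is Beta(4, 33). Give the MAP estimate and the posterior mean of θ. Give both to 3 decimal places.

Mode = (4−1)/(4+33−2) = 3/35 = 0.086.
Mean = 4/(4+33) = 4/37 = 0.108.
Mean > mode: the posterior has a right tail.

MAP = 0.086; posterior mean = 0.108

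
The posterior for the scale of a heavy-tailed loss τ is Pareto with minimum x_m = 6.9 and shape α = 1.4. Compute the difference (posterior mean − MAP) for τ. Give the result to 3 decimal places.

17.250

The Pareto density is strictly decreasing on [x_m, ∞), so the mode is x_m = 6.900.
Mean = α·x_m/(α−1) = 1.4·6.9/0.4 = 24.150.
Difference = 24.150 − 6.900 = 17.250.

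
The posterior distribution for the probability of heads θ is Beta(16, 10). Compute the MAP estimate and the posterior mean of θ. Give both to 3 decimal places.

MAP = 0.625; posterior mean = 0.615

Mode = (16−1)/(16+10−2) = 15/24 = 0.625.
Mean = 16/(16+10) = 16/26 = 0.615.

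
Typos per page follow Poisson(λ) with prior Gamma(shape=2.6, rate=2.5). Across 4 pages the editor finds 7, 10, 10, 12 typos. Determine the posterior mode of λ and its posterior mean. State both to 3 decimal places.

MAP: 6.246. Posterior mean: 6.400.

Σ counts = 39. Posterior: Gamma(shape = 2.6+39 = 41.6, rate = 2.5+4 = 6.5).
Mode = (α−1)/β = 40.6/6.5 = 6.246.
Mean = α/β = 41.6/6.5 = 6.400.
The posterior is right-skewed, so the mean exceeds the mode.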